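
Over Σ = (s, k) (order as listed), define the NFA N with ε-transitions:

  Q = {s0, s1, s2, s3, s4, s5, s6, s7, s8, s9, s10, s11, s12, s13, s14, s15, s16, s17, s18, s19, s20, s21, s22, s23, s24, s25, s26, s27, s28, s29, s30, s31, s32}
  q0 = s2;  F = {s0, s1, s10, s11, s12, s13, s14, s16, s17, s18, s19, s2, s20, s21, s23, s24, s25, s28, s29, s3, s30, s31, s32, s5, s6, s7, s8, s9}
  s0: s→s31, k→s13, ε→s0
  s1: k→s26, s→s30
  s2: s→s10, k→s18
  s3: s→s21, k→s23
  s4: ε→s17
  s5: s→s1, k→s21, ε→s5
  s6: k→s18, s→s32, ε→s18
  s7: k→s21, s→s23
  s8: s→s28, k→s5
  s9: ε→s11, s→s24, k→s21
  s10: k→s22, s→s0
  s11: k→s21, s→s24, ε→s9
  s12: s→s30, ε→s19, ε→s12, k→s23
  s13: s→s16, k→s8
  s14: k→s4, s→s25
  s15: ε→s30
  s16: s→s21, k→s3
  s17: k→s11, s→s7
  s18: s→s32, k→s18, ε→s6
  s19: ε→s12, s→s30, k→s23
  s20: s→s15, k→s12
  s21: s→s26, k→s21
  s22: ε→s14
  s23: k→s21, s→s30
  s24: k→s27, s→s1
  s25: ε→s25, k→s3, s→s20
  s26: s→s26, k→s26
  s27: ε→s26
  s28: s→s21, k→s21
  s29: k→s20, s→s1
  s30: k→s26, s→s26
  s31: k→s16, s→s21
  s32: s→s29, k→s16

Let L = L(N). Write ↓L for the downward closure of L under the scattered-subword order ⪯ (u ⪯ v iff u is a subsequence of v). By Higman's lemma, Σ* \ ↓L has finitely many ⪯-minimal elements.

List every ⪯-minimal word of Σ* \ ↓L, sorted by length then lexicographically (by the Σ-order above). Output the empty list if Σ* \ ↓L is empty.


A = [sssss, ksssk, kskss, skksks, skkksk, skkkks].

|Q|=33, |F|=28, |δ|=72 (14 ε).
min D↑ (26 st, q0=0, F={19}): 0:s→1,k→2 1:s→3,k→4 2:s→5,k→2 3:s→6,k→7 4:s→8,k→9 5:s→10,k→11 6:s→12,k→11 7:s→11,k→13 8:s→14,k→15 9:s→16,k→17 10:s→18,k→14 11:s→12,k→15 12:s→19,k→12 13:s→20,k→21 14:s→22,k→23 15:s→12,k→24 16:s→24,k→12 17:s→25,k→12 18:s→22,k→19 19:s→19,k→19 20:s→12,k→12 21:s→18,k→12 22:s→19,k→19 23:s→22,k→24 24:s→22,k→12 25:s→18,k→19 [Hopcroft].
'sssss': N↓-sim [33, 30, 22, 13, 4, 1] end={s26} rej; 5/5 deletions ∈↓L.
'ksssk': |S_i|=[33, 29, 18, 10, 4, 1] end={s26} — reject; 5/5 del acc.
'kskss': |S_i|=[33, 29, 18, 11, 4, 1] end={s26} — reject; 5/5 deletions ∈↓L.
'skksks': run [33, 30, 25, 18, 9, 3, 1] end={s26} rej; 6/6 del acc.
'skkksk': run [33, 30, 25, 18, 10, 5, 2] end={s26,s27} — reject; 6/6 del acc.
'skkkks': |S_i|=[33, 30, 25, 18, 10, 3, 1] end={s26} rej; 6/6 del acc.
6 minimals (antichain).


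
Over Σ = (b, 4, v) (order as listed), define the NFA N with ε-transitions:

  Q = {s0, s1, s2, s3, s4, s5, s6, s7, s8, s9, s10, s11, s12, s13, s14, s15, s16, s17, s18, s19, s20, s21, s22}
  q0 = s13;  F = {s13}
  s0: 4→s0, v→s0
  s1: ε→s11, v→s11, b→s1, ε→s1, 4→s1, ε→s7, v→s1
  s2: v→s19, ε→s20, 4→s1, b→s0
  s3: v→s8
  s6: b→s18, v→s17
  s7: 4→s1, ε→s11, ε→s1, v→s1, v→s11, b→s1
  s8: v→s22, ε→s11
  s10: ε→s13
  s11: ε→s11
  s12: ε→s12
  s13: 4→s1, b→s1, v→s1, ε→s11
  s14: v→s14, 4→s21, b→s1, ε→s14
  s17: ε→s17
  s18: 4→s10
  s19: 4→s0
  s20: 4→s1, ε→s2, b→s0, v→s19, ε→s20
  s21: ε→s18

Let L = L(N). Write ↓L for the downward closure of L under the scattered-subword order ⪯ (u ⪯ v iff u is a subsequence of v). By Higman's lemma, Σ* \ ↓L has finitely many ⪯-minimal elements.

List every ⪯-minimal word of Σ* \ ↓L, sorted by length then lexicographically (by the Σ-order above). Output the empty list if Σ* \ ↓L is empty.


|Q|=23, |F|=1, |δ|=44 (16 ε).
min D↑ (2 st, q0=0, F={1}): 0:b→1,4→1,v→1 1:b→1,4→1,v→1.
'b': run [4, 3] end={s1,s11,s7} — reject; 1/1 single-dels accept.
'4': |S_i|=[4, 3] end={s1,s11,s7} — reject; 1/1 del acc.
'v': run [4, 3] end={s1,s11,s7} rej; 1/1 del acc.
3 obstructions.

min(Σ*\↓L) = [b, 4, v].


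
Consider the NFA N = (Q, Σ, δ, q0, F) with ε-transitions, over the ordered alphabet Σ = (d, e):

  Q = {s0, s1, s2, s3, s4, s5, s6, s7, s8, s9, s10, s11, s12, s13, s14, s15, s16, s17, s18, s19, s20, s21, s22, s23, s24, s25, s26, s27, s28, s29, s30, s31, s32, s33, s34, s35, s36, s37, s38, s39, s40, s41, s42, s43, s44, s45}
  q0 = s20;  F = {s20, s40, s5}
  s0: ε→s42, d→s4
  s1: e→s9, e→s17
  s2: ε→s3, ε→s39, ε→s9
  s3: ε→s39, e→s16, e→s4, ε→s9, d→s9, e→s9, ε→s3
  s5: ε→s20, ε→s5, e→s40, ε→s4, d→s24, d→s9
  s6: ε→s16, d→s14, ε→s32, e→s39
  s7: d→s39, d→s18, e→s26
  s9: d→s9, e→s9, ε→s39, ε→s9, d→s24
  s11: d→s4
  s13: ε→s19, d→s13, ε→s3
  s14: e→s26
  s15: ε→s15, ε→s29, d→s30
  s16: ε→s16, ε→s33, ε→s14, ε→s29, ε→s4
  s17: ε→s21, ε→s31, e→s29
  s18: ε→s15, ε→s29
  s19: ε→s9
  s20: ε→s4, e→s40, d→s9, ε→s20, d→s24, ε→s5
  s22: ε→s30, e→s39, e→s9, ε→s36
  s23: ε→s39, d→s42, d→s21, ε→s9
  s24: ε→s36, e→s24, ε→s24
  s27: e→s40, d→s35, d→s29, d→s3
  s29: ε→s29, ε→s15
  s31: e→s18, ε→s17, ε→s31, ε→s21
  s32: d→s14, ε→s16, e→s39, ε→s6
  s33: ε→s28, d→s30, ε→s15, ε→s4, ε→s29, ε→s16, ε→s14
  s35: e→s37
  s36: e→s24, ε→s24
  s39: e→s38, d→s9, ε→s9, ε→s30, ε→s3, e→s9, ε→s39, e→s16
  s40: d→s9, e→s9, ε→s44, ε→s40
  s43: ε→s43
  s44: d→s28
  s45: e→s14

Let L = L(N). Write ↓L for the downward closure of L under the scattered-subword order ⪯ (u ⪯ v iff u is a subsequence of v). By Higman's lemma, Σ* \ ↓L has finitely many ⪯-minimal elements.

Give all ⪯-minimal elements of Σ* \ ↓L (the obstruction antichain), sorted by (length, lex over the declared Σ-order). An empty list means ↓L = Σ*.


A = [d, ee].

|Q|=46, |F|=3, |δ|=107 (58 ε).
min D↑ (3 st, q0=0, F={1}): 0:d→1,e→2 1:d→1,e→1 2:d→1,e→1 (ε-aug+det+¬).
'd': run [19, 15] end={s14,s15,s16,s24,s26,s28,s29,s3,s30,s33,s36,s38,…} — reject; 1/1 single-dels accept.
'ee': run [19, 17, 15] end={s14,s15,s16,s24,s26,s28,s29,s3,s30,s33,s36,s38,…} — reject; 2/2 single-dels accept.
2 words, ⪯-incomp.


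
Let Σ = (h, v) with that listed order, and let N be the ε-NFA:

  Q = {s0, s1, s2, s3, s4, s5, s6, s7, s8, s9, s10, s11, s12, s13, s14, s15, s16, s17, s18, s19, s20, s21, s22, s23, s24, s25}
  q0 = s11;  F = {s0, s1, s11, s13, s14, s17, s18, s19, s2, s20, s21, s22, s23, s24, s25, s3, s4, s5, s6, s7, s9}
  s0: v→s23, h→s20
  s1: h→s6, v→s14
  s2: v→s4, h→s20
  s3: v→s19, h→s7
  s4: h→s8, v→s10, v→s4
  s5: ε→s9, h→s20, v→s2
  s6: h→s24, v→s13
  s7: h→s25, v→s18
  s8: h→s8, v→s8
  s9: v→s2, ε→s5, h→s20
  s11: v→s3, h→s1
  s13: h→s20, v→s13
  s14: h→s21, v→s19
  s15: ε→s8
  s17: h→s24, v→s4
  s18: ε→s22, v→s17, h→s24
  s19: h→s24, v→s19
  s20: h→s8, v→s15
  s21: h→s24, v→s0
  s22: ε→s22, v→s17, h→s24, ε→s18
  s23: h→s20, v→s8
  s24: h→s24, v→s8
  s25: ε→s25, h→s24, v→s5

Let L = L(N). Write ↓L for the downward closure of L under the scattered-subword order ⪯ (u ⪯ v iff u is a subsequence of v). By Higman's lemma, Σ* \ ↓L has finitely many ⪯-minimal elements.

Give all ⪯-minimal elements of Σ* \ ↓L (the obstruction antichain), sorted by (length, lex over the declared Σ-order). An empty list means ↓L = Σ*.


min(Σ*\↓L) = [hhhv, vvhv, hhvhh, hvhvvv, vhvvvh].

|Q|=26, |F|=21, |δ|=52 (7 ε).
min D↑ (20 st, q0=0, F={12}): 0:h→1,v→2 1:h→3,v→4 2:h→5,v→6 3:h→7,v→8 4:h→9,v→6 5:h→10,v→11 6:h→7,v→6 7:h→7,v→12 8:h→13,v→8 9:h→7,v→14 10:h→7,v→15 11:h→7,v→16 12:h→12,v→12 13:h→12,v→12 14:h→13,v→17 15:h→13,v→18 16:h→7,v→19 17:h→13,v→12 18:h→13,v→19 19:h→12,v→19.
'hhhv': N↓-sim [24, 22, 15, 4, 2] end={s15,s8} rej; 4/4 del acc.
'vvhv': run [24, 21, 16, 4, 2] end={s15,s8} rej; 4/4 single-dels accept.
'hhvhh': N↓-sim [24, 22, 15, 11, 3, 1] end={s8} ∉↓L; 5/5 single-dels accept.
'hvhvvv': run [24, 22, 18, 7, 5, 4, 2] end={s15,s8} ∉↓L; 6/6 del acc.
'vhvvvh': |S_i|=[24, 21, 17, 14, 9, 4, 1] end={s8} ∉↓L; 6/6 deletions ∈↓L.
5 obstructions.


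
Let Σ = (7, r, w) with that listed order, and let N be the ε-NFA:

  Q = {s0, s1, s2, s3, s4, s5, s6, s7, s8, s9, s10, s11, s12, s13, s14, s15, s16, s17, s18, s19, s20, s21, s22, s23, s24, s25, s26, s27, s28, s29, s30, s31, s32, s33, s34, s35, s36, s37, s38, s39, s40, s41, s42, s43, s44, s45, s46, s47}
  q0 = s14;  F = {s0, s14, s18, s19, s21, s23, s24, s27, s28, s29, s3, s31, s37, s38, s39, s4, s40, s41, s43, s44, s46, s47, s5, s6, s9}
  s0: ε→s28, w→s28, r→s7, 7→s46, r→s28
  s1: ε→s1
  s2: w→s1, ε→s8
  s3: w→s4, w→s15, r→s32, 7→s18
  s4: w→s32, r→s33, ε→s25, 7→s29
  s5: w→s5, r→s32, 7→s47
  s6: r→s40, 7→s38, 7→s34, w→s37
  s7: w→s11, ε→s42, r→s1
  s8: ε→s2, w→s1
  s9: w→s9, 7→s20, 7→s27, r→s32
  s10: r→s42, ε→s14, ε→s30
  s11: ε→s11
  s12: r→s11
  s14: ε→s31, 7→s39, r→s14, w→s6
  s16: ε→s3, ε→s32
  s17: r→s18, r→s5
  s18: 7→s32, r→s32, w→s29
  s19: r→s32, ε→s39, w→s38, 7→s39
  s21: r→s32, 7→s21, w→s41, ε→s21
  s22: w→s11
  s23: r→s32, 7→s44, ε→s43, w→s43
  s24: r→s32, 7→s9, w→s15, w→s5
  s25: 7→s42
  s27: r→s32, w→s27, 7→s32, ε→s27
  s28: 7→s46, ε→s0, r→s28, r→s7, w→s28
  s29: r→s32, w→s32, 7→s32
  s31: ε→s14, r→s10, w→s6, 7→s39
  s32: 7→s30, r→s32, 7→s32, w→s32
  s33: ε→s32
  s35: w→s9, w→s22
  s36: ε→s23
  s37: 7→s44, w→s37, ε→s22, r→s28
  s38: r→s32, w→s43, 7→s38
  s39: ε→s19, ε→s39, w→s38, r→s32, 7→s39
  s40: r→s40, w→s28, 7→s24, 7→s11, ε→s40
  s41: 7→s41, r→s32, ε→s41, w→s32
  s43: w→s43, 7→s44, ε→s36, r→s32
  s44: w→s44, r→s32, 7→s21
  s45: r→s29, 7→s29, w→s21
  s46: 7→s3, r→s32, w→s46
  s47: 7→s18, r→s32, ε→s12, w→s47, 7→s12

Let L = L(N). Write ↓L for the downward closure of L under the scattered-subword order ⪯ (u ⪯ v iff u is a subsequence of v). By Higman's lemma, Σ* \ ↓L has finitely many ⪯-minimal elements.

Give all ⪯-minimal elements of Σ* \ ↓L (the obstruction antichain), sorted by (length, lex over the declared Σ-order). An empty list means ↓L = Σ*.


|Q|=48, |F|=25, |δ|=129 (27 ε).
min D↑ (22 st, q0=0, F={3}): 0:7→1,r→0,w→2 1:7→1,r→3,w→4 2:7→4,r→5,w→6 3:7→3,r→3,w→3 4:7→4,r→3,w→7 5:7→8,r→5,w→9 6:7→10,r→9,w→6 7:7→10,r→3,w→7 8:7→11,r→3,w→12 9:7→13,r→9,w→9 10:7→14,r→3,w→10 11:7→15,r→3,w→11 12:7→16,r→3,w→12 13:7→17,r→3,w→13 14:7→14,r→3,w→18 15:7→3,r→3,w→15 16:7→19,r→3,w→16 17:7→19,r→3,w→20 18:7→18,r→3,w→3 19:7→3,r→3,w→21 20:7→21,r→3,w→3 21:7→3,r→3,w→3.
'7r': N↓-sim [40, 29, 4] end={s11,s30,s32,s33} ∉↓L; 2/2 del acc.
'wr7777': |S_i|=[40, 35, 24, 19, 16, 9, 2] end={s30,s32} — reject; 6/6 deletions ∈↓L.
'ww77ww': |S_i|=[40, 35, 30, 19, 14, 9, 2] end={s30,s32} — reject; 6/6 deletions ∈↓L.
3 obstructions.

A = [7r, wr7777, ww77ww].


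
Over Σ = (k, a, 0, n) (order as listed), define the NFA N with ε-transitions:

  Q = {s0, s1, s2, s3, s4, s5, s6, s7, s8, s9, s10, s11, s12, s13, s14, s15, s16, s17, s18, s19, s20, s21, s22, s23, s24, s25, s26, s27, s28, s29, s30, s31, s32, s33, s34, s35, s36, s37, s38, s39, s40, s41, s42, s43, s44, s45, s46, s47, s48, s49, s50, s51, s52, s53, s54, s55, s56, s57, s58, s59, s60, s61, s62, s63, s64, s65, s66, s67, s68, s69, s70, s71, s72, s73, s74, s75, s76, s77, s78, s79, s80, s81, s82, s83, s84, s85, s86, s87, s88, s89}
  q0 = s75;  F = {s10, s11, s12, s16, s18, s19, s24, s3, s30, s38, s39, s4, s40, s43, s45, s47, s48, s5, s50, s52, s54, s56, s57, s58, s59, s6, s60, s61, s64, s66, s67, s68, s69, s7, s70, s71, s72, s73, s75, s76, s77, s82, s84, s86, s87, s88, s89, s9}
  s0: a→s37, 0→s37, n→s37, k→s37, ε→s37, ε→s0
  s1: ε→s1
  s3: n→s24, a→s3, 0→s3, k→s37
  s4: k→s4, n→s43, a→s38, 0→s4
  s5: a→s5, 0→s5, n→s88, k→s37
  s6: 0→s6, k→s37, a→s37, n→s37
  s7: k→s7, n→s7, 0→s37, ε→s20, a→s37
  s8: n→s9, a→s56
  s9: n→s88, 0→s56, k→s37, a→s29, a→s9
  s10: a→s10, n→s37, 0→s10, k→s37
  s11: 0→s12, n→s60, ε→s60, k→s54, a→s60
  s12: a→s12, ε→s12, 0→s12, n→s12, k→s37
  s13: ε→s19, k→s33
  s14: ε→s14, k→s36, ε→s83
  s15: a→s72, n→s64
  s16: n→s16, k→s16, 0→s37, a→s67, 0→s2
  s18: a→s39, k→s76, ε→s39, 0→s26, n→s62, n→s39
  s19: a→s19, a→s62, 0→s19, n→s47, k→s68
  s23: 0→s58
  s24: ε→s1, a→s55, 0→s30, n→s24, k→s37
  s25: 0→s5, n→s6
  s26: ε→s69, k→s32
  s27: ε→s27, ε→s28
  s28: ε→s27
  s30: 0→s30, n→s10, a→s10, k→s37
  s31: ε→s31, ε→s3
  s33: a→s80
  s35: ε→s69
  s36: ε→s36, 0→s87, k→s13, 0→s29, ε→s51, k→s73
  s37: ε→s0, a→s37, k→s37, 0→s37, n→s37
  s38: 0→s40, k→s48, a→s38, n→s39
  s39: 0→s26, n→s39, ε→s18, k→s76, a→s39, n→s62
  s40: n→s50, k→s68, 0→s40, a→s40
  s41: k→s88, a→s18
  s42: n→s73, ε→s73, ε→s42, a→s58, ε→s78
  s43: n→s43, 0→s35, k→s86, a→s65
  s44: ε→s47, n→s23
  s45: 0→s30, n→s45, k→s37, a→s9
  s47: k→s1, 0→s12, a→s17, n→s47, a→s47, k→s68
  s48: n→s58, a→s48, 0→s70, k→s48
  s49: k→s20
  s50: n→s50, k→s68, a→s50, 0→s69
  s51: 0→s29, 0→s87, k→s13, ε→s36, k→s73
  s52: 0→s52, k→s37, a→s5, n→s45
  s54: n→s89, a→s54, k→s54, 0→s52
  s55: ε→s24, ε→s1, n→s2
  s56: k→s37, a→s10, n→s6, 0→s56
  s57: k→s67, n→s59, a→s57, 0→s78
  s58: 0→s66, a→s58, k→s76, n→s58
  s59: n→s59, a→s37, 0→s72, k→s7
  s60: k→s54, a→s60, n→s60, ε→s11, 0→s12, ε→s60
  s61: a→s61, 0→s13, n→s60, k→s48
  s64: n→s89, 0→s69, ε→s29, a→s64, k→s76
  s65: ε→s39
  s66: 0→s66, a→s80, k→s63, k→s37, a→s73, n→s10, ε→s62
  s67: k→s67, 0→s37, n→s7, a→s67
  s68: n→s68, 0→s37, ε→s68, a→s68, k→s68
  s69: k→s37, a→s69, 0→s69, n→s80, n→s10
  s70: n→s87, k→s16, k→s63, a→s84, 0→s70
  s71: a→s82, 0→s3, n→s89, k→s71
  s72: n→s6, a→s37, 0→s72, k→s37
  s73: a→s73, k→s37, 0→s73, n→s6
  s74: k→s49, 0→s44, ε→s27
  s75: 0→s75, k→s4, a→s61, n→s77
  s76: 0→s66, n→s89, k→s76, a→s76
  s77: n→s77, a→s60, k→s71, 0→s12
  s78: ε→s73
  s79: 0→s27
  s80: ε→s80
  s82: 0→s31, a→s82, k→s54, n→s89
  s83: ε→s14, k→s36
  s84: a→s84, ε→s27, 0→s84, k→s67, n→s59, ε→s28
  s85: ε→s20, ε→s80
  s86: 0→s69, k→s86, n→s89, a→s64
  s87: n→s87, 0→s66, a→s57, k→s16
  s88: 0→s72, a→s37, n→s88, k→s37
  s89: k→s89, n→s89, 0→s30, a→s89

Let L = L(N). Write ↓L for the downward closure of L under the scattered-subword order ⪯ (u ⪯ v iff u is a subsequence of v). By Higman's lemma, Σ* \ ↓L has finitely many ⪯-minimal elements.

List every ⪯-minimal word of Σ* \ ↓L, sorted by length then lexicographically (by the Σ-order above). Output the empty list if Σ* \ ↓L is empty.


min(Σ*\↓L) = [n0k, a0k0, kn0nn, ak0ana, nkn0an].

|Q|=90, |F|=48, |δ|=284 (43 ε).
min D↑ (47 st, q0=0, F={23}): 0:k→1,a→2,0→0,n→3 1:k→1,a→4,0→1,n→5 2:k→6,a→2,0→7,n→8 3:k→9,a→8,0→10,n→3 4:k→6,a→4,0→11,n→12 5:k→13,a→12,0→14,n→5 6:k→6,a→6,0→15,n→16 7:k→17,a→7,0→7,n→18 8:k→19,a→8,0→10,n→8 9:k→9,a→20,0→21,n→22 10:k→23,a→10,0→10,n→10 11:k→17,a→11,0→11,n→24 12:k→25,a→12,0→14,n→12 13:k→13,a→26,0→14,n→22 14:k→23,a→14,0→14,n→27 15:k→28,a→29,0→15,n→30 16:k→25,a→16,0→31,n→16 17:k→17,a→17,0→23,n→17 18:k→17,a→18,0→10,n→18 19:k→19,a→19,0→32,n→22 20:k→19,a→20,0→21,n→22 21:k→23,a→21,0→21,n→33 22:k→22,a→22,0→34,n→22 23:k→23,a→23,0→23,n→23 24:k→17,a→24,0→14,n→24 25:k→25,a→25,0→31,n→22 26:k→25,a→26,0→14,n→22 27:k→23,a→27,0→27,n→23 28:k→28,a→35,0→23,n→28 29:k→35,a→29,0→29,n→36 30:k→28,a→37,0→31,n→30 31:k→23,a→38,0→31,n→27 32:k→23,a→39,0→32,n→40 33:k→23,a→33,0→34,n→33 34:k→23,a→27,0→34,n→27 35:k→35,a→35,0→23,n→41 36:k→41,a→23,0→42,n→36 37:k→35,a→37,0→38,n→36 38:k→23,a→38,0→38,n→43 39:k→23,a→39,0→39,n→44 40:k→23,a→45,0→34,n→40 41:k→41,a→23,0→23,n→41 42:k→23,a→23,0→42,n→43 43:k→23,a→23,0→43,n→23 44:k→23,a→23,0→42,n→44 45:k→23,a→45,0→46,n→44 46:k→23,a→27,0→46,n→43.
'n0k': N↓-sim [69, 56, 30, 4] end={s0,s32,s37,s63} rej; 3/3 del acc.
'a0k0': run [69, 62, 48, 13, 3] end={s0,s2,s37} rej; 4/4 del acc.
'kn0nn': |S_i|=[69, 59, 43, 18, 5, 2] end={s0,s37} — reject; 5/5 deletions ∈↓L.
'ak0ana': run [69, 62, 40, 31, 21, 8, 2] end={s0,s37} ∉↓L; 6/6 del acc.
'nkn0an': |S_i|=[69, 56, 38, 22, 8, 3, 2] end={s0,s37} — reject; 6/6 single-dels accept.
5 minimals (antichain).


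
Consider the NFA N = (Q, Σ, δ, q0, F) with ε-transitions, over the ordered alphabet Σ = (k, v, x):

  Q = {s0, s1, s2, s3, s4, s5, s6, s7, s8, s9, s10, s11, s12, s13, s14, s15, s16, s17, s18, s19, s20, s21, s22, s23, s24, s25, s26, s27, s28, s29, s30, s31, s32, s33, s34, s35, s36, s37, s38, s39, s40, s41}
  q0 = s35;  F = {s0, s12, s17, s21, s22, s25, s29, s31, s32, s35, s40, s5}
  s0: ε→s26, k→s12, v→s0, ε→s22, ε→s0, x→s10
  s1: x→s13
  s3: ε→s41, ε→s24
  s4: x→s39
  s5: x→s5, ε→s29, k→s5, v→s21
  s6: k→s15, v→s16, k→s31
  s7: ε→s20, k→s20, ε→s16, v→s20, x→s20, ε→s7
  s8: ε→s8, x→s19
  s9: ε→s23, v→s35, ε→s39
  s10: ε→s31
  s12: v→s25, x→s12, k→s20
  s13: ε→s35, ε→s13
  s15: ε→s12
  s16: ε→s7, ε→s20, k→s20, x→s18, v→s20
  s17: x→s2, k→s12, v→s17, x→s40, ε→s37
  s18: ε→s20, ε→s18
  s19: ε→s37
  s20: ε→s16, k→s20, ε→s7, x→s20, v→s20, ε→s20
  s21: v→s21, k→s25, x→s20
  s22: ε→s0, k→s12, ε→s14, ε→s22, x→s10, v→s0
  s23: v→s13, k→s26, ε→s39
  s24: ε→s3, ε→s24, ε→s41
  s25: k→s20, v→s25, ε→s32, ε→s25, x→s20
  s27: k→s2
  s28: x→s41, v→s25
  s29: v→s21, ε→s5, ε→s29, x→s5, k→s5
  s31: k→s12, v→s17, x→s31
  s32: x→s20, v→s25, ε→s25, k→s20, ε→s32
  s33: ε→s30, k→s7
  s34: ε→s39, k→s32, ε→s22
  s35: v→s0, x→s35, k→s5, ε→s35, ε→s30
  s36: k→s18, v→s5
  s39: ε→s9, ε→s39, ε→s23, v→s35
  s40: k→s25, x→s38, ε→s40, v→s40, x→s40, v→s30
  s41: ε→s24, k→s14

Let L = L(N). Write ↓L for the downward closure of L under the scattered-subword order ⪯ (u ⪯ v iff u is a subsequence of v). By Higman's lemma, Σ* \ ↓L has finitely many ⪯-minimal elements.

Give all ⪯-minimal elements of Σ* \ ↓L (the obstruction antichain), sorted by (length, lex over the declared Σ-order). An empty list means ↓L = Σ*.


|Q|=42, |F|=12, |δ|=114 (48 ε).
min D↑ (10 st, q0=0, F={7}): 0:k→1,v→2,x→0 1:k→1,v→3,x→1 2:k→4,v→2,x→5 3:k→6,v→3,x→7 4:k→7,v→6,x→4 5:k→4,v→8,x→5 6:k→7,v→6,x→7 7:k→7,v→7,x→7 8:k→4,v→8,x→9 9:k→6,v→9,x→9 (ε-aug+det+¬).
'kvx': N↓-sim [23, 10, 7, 4] end={s16,s18,s20,s7} rej; 3/3 del acc.
'vkk': |S_i|=[23, 20, 7, 4] end={s16,s18,s20,s7} — reject; 3/3 del acc.
'vxvxkx': run [23, 20, 15, 13, 11, 6, 4] end={s16,s18,s20,s7} ∉↓L; 6/6 del acc.
3 obstructions.

Antichain: [kvx, vkk, vxvxkx].


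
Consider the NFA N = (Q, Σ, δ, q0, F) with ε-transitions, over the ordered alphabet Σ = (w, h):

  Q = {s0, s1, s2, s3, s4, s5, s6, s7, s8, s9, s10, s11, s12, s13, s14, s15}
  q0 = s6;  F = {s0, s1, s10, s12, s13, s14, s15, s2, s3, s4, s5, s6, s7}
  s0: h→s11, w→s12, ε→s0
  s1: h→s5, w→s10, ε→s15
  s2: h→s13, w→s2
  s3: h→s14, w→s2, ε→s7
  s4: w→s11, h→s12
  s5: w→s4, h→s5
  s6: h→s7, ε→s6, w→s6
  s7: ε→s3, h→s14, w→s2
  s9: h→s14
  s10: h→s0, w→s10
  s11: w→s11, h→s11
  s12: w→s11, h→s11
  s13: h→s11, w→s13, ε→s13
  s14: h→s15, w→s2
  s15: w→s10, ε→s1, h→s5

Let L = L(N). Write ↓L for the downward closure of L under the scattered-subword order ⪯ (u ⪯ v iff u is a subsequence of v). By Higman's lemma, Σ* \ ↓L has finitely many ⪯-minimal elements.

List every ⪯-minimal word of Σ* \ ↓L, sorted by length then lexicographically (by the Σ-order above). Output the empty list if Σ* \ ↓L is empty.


A = [hwhh, hhhhww].

|Q|=16, |F|=13, |δ|=36 (7 ε).
min D↑ (12 st, q0=0, F={6}): 0:w→0,h→1 1:w→2,h→3 2:w→2,h→4 3:w→2,h→5 4:w→4,h→6 5:w→7,h→8 6:w→6,h→6 7:w→7,h→9 8:w→10,h→8 9:w→11,h→6 10:w→6,h→11 11:w→6,h→6.
'hwhh': |S_i|=[14, 13, 7, 4, 1] end={s11} — reject; 4/4 deletions ∈↓L.
'hhhhww': N↓-sim [14, 13, 11, 9, 5, 3, 1] end={s11} — reject; 6/6 single-dels accept.
2 minimals (antichain).


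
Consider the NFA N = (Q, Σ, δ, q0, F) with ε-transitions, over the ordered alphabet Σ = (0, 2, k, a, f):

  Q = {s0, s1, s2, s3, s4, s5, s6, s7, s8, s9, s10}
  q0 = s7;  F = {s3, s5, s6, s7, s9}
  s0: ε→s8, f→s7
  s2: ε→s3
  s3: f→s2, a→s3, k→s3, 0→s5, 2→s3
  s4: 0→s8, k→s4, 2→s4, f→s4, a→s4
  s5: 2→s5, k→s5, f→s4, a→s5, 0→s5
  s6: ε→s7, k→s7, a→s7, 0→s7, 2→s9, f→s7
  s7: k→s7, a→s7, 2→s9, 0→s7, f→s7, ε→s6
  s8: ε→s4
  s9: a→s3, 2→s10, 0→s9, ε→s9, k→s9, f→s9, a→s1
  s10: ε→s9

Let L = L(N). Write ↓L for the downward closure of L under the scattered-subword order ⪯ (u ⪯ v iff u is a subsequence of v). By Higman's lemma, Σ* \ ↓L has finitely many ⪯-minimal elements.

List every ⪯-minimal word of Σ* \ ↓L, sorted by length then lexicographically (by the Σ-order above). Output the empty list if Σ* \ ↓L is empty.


A = [2a0f].

|Q|=11, |F|=5, |δ|=39 (7 ε).
min D↑ (5 st, q0=0, F={4}): 0:0→0,2→1,k→0,a→0,f→0 1:0→1,2→1,k→1,a→2,f→1 2:0→3,2→2,k→2,a→2,f→2 3:0→3,2→3,k→3,a→3,f→4 4:0→4,2→4,k→4,a→4,f→4.
'2a0f': run [10, 8, 6, 3, 2] end={s4,s8} — reject; 4/4 single-dels accept.
1 obstructions.


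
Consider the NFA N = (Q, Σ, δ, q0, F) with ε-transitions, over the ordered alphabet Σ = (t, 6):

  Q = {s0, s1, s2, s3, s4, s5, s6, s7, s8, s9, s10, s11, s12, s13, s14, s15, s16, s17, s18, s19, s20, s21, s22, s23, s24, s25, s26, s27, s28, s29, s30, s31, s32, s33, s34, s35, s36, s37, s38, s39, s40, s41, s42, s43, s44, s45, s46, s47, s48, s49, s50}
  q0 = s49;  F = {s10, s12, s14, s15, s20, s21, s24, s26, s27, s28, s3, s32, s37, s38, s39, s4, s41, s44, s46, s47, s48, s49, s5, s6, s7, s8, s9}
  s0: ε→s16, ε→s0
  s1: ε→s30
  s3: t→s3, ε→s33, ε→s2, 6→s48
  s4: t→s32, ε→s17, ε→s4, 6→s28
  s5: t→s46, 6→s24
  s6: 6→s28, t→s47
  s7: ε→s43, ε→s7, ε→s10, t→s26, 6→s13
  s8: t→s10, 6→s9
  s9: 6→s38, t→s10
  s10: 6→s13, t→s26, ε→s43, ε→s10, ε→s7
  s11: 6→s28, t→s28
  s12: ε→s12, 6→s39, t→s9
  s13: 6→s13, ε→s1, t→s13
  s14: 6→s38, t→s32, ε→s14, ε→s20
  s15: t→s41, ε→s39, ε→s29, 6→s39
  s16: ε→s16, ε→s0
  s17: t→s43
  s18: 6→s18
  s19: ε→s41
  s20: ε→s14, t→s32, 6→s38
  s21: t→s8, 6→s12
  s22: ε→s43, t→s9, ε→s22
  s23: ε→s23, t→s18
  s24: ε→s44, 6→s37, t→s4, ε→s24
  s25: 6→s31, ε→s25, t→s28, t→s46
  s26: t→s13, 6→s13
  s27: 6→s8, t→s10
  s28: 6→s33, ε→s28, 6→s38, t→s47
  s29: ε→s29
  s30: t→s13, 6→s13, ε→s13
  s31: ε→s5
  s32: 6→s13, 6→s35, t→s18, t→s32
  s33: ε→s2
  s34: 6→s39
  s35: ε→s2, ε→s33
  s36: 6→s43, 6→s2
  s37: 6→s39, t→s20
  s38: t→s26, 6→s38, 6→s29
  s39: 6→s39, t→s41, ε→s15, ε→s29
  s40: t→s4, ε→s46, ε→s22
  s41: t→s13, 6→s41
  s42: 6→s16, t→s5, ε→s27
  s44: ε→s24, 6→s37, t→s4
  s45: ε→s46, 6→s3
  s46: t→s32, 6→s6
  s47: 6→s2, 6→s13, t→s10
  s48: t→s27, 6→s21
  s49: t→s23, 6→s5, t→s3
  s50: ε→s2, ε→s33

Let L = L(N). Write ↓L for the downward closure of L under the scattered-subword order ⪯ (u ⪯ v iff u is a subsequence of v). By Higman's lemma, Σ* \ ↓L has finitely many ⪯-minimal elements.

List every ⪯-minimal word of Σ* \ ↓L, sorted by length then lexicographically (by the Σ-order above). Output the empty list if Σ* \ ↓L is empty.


min(Σ*\↓L) = [6tt6, t6tttt, 6666tt].

|Q|=51, |F|=27, |δ|=125 (45 ε).
min D↑ (24 st, q0=0, F={15}): 0:t→1,6→2 1:t→1,6→3 2:t→4,6→5 3:t→6,6→7 4:t→8,6→9 5:t→10,6→11 6:t→12,6→13 7:t→13,6→14 8:t→8,6→15 9:t→16,6→17 10:t→8,6→17 11:t→18,6→19 12:t→20,6→15 13:t→12,6→21 14:t→21,6→19 15:t→15,6→15 16:t→12,6→15 17:t→16,6→22 18:t→8,6→22 19:t→23,6→19 20:t→15,6→15 21:t→12,6→22 22:t→20,6→22 23:t→15,6→23 [Hopcroft].
'6tt6': run [38, 35, 26, 13, 7] end={s1,s13,s18,s2,s30,s33,s35} rej; 4/4 del acc.
't6tttt': N↓-sim [38, 33, 25, 15, 7, 4, 3] end={s1,s13,s30} ∉↓L; 6/6 deletions ∈↓L.
'6666tt': |S_i|=[38, 35, 31, 24, 13, 5, 3] end={s1,s13,s30} ∉↓L; 6/6 del acc.
3 minimals (antichain).


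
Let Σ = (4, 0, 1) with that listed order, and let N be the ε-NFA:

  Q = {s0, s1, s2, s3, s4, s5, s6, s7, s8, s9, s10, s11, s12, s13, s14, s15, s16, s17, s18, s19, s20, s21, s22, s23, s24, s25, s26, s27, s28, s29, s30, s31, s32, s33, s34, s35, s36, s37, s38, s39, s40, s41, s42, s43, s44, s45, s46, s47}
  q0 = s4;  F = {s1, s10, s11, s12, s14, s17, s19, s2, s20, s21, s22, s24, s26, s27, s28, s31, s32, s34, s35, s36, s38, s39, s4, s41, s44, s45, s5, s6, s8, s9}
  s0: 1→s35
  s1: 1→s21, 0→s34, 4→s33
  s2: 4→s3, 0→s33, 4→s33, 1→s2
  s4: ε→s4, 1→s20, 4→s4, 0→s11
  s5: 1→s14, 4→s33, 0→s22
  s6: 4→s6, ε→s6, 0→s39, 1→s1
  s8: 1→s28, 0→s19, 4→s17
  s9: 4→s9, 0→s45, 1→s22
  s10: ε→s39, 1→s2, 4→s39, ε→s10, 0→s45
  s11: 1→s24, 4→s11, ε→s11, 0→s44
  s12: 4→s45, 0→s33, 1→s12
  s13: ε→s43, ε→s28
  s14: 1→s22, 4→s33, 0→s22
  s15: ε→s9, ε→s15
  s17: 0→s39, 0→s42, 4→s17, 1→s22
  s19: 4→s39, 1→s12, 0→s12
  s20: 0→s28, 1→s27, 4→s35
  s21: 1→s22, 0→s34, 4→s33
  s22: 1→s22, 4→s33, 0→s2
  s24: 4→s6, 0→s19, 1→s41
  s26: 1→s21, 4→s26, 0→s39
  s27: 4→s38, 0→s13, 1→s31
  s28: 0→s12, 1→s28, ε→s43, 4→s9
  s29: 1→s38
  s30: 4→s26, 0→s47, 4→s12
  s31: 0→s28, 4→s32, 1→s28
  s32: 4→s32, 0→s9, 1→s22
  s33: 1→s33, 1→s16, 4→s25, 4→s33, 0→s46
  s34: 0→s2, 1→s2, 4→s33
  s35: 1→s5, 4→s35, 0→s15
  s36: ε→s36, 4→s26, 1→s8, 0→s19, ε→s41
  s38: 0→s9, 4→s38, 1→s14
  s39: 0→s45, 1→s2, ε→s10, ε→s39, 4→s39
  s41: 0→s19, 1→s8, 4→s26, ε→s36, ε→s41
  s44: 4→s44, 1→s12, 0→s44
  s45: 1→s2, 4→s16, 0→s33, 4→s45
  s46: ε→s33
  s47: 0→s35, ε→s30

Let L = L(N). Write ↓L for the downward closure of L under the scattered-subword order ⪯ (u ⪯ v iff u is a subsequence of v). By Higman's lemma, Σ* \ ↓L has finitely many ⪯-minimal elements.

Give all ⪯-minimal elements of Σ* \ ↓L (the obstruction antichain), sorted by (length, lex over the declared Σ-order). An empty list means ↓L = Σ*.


min(Σ*\↓L) = [0010, 1414, 1000, 111100].

|Q|=48, |F|=30, |δ|=122 (18 ε).
min D↑ (29 st, q0=0, F={17}): 0:4→0,0→1,1→2 1:4→1,0→3,1→4 2:4→5,0→6,1→7 3:4→3,0→3,1→8 4:4→9,0→10,1→11 5:4→5,0→12,1→13 6:4→12,0→8,1→6 7:4→14,0→6,1→15 8:4→16,0→17,1→8 9:4→9,0→18,1→19 10:4→18,0→8,1→8 11:4→20,0→10,1→21 12:4→12,0→16,1→22 13:4→17,0→22,1→23 14:4→14,0→12,1→23 15:4→24,0→6,1→6 16:4→16,0→17,1→25 17:4→17,0→17,1→17 18:4→18,0→16,1→25 19:4→17,0→26,1→27 20:4→20,0→18,1→27 21:4→28,0→10,1→6 22:4→17,0→25,1→22 23:4→17,0→22,1→22 24:4→24,0→12,1→22 25:4→17,0→17,1→25 26:4→17,0→25,1→25 27:4→17,0→26,1→22 28:4→28,0→18,1→22 [Hopcroft].
'0010': run [39, 30, 14, 8, 4] end={s16,s25,s33,s46} ∉↓L; 4/4 single-dels accept.
'1414': N↓-sim [39, 36, 24, 12, 5] end={s16,s25,s3,s33,s46} — reject; 4/4 single-dels accept.
'1000': |S_i|=[39, 36, 19, 8, 4] end={s16,s25,s33,s46} ∉↓L; 4/4 del acc.
'111100': N↓-sim [39, 36, 31, 23, 12, 8, 4] end={s16,s25,s33,s46} ∉↓L; 6/6 del acc.
4 obstructions.


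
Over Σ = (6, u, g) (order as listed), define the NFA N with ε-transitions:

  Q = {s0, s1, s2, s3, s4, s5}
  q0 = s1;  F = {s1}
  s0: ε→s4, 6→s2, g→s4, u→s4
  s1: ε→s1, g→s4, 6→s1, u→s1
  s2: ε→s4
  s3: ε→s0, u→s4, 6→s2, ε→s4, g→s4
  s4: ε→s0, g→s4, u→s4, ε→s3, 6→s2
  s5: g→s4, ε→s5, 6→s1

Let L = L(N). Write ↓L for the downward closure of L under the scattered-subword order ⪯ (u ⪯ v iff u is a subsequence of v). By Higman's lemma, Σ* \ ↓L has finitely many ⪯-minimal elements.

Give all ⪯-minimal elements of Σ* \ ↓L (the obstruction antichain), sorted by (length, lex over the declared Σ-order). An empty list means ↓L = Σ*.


Antichain: [g].

|Q|=6, |F|=1, |δ|=22 (8 ε).
min D↑ (2 st, q0=0, F={1}): 0:6→0,u→0,g→1 1:6→1,u→1,g→1.
'g': N↓-sim [5, 4] end={s0,s2,s3,s4} ∉↓L; 1/1 del acc.
1 minimals (antichain).


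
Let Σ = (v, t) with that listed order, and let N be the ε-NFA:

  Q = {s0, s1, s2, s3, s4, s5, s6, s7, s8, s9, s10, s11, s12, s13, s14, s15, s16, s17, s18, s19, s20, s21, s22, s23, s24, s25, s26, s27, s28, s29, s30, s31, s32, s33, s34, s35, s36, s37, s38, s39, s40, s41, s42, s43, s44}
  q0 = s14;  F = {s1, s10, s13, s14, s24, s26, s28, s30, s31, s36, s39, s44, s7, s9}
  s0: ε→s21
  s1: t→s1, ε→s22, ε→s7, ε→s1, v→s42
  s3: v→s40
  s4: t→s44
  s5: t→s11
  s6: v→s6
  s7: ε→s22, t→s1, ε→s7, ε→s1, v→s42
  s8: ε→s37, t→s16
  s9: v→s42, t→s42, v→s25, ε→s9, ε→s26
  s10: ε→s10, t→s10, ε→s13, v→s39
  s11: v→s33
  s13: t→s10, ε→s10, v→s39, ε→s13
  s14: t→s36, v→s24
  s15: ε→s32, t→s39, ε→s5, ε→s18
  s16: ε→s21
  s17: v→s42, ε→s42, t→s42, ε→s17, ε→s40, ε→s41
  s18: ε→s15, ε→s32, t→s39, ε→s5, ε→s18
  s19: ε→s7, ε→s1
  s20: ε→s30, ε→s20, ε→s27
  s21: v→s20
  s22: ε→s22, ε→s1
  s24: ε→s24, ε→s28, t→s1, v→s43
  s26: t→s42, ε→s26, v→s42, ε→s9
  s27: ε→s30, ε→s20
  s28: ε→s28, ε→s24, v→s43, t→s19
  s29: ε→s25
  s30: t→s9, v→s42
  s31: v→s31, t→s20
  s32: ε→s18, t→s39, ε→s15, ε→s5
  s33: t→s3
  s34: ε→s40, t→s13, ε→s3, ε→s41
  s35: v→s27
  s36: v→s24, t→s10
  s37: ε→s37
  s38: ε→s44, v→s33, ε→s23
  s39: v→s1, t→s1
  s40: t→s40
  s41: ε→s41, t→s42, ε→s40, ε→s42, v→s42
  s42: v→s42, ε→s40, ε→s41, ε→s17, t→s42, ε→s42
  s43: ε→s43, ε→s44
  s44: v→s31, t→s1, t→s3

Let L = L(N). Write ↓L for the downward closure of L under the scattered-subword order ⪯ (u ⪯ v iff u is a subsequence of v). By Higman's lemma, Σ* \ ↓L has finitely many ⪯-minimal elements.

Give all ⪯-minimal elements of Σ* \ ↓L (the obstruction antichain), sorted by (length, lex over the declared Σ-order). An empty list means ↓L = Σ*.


|Q|=45, |F|=14, |δ|=111 (60 ε).
min D↑ (11 st, q0=0, F={7}): 0:v→1,t→2 1:v→3,t→4 2:v→1,t→5 3:v→6,t→4 4:v→7,t→4 5:v→8,t→5 6:v→6,t→9 7:v→7,t→7 8:v→4,t→4 9:v→7,t→10 10:v→7,t→7 [Hopcroft].
'vtv': run [25, 21, 15, 5] end={s17,s25,s40,s41,s42} — reject; 3/3 deletions ∈↓L.
'ttvvv': |S_i|=[25, 24, 18, 9, 7, 4] end={s17,s40,s41,s42} rej; 5/5 del acc.
'vvvttt': N↓-sim [25, 21, 17, 11, 10, 7, 4] end={s17,s40,s41,s42} — reject; 6/6 single-dels accept.
3 words, ⪯-incomp.

min(Σ*\↓L) = [vtv, ttvvv, vvvttt].


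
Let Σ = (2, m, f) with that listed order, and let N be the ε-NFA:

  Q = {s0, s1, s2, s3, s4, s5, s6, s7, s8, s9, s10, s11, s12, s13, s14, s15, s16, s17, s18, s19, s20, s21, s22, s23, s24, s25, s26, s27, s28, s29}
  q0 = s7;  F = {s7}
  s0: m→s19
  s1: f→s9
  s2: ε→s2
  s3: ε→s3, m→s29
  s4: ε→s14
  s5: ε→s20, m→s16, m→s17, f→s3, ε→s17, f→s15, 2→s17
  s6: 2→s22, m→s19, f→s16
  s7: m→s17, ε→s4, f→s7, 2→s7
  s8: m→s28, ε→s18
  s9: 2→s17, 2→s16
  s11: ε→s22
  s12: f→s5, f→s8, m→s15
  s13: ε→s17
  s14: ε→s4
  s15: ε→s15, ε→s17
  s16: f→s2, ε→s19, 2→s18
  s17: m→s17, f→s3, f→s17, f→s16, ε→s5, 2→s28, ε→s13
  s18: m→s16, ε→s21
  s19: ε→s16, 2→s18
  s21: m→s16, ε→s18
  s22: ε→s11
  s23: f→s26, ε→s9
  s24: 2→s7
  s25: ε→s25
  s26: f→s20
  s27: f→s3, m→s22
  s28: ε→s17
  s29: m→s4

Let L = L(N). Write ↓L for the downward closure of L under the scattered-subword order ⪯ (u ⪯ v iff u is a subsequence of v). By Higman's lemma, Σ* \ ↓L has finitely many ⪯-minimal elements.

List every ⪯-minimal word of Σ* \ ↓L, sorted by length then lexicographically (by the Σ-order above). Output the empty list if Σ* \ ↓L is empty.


|Q|=30, |F|=1, |δ|=58 (22 ε).
min D↑ (2 st, q0=0, F={1}): 0:2→0,m→1,f→0 1:2→1,m→1,f→1 (ε-aug+det+¬).
'm': N↓-sim [16, 15] end={s13,s14,s15,s16,s17,s18,s19,s2,s20,s21,s28,s29,…} rej; 1/1 del acc.
1 minimals (antichain).

min(Σ*\↓L) = [m].


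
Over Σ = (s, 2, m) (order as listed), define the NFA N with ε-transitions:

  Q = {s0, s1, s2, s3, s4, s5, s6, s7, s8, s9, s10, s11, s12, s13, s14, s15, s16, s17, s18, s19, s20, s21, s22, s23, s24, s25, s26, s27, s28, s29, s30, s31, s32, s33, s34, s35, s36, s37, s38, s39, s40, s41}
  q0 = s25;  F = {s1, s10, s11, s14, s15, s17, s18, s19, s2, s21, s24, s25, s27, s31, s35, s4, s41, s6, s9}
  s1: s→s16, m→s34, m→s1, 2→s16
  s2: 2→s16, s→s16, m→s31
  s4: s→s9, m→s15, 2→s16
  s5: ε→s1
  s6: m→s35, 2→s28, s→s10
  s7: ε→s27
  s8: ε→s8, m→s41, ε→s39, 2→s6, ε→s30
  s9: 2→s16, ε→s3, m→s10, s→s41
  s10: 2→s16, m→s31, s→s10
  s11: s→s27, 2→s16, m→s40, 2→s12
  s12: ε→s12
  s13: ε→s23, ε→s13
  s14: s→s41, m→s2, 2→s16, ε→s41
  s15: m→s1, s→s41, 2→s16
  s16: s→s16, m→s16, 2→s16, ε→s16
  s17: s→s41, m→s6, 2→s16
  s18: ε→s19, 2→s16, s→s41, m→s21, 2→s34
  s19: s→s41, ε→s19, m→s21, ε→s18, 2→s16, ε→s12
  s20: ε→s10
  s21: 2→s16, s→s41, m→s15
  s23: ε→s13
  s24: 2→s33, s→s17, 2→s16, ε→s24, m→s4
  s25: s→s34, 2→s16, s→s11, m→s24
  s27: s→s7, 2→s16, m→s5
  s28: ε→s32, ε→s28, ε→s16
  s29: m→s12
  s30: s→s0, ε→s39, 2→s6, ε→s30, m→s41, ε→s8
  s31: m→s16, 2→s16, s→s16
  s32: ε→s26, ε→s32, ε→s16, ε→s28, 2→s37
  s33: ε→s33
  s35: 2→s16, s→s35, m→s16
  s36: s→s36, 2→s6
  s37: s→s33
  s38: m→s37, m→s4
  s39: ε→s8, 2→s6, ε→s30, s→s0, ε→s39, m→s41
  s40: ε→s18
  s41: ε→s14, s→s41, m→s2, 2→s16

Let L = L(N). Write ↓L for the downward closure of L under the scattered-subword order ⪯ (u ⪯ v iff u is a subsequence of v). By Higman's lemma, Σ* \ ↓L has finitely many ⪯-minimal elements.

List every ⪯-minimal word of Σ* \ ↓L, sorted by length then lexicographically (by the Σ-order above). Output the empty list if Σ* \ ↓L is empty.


Antichain: [2, ssms, msmmm, mmmms].

|Q|=42, |F|=19, |δ|=114 (34 ε).
min D↑ (18 st, q0=0, F={2}): 0:s→1,2→2,m→3 1:s→4,2→2,m→5 2:s→2,2→2,m→2 3:s→6,2→2,m→7 4:s→4,2→2,m→8 5:s→9,2→2,m→10 6:s→9,2→2,m→11 7:s→12,2→2,m→13 8:s→2,2→2,m→8 9:s→9,2→2,m→14 10:s→9,2→2,m→13 11:s→15,2→2,m→16 12:s→9,2→2,m→15 13:s→9,2→2,m→8 14:s→2,2→2,m→17 15:s→15,2→2,m→17 16:s→16,2→2,m→2 17:s→2,2→2,m→2 [Hopcroft].
'2': run [31, 8] end={s12,s16,s26,s28,s32,s33,s34,s37} rej; 1/1 del acc.
'ssms': |S_i|=[31, 28, 13, 6, 1] end={s16} rej; 4/4 del acc.
'msmmm': |S_i|=[31, 27, 16, 11, 3, 1] end={s16} — reject; 5/5 del acc.
'mmmms': N↓-sim [31, 27, 20, 10, 5, 1] end={s16} — reject; 5/5 del acc.
4 minimals (antichain).


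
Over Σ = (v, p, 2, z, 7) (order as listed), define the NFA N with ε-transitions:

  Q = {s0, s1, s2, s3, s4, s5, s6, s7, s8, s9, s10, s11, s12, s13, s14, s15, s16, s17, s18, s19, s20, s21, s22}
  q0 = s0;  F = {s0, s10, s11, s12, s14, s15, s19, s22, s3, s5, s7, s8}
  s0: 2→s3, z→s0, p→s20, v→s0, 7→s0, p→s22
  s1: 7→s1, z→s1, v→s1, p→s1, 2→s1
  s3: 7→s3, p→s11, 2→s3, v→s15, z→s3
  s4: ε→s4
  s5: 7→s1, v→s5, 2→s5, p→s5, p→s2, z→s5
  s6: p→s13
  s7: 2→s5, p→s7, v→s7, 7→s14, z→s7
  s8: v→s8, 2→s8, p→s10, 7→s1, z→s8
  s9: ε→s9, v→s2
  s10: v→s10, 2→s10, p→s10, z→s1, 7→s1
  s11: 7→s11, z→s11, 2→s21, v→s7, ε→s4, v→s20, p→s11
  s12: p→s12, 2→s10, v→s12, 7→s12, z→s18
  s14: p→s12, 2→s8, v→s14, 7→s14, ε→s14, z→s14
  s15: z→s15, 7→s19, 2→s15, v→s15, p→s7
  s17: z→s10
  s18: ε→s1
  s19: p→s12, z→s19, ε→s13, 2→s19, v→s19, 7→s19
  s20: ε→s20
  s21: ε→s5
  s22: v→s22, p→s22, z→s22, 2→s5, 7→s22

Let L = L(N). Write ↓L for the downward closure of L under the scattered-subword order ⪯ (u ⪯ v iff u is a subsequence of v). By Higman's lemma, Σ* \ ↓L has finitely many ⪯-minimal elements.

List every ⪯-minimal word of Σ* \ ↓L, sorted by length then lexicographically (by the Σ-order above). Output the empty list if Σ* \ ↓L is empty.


Antichain: [p27, 2v7pz].

|Q|=23, |F|=12, |δ|=79 (8 ε).
min D↑ (13 st, q0=0, F={6}): 0:v→0,p→1,2→2,z→0,7→0 1:v→1,p→1,2→3,z→1,7→1 2:v→4,p→5,2→2,z→2,7→2 3:v→3,p→3,2→3,z→3,7→6 4:v→4,p→7,2→4,z→4,7→8 5:v→7,p→5,2→3,z→5,7→5 6:v→6,p→6,2→6,z→6,7→6 7:v→7,p→7,2→3,z→7,7→9 8:v→8,p→10,2→8,z→8,7→8 9:v→9,p→10,2→11,z→9,7→9 10:v→10,p→10,2→12,z→6,7→10 11:v→11,p→12,2→11,z→11,7→6 12:v→12,p→12,2→12,z→6,7→6 (ε-aug+det+¬).
'p27': N↓-sim [19, 14, 6, 1] end={s1} rej; 3/3 del acc.
'2v7pz': |S_i|=[19, 17, 13, 8, 4, 2] end={s1,s18} ∉↓L; 5/5 deletions ∈↓L.
2 words, ⪯-incomp.


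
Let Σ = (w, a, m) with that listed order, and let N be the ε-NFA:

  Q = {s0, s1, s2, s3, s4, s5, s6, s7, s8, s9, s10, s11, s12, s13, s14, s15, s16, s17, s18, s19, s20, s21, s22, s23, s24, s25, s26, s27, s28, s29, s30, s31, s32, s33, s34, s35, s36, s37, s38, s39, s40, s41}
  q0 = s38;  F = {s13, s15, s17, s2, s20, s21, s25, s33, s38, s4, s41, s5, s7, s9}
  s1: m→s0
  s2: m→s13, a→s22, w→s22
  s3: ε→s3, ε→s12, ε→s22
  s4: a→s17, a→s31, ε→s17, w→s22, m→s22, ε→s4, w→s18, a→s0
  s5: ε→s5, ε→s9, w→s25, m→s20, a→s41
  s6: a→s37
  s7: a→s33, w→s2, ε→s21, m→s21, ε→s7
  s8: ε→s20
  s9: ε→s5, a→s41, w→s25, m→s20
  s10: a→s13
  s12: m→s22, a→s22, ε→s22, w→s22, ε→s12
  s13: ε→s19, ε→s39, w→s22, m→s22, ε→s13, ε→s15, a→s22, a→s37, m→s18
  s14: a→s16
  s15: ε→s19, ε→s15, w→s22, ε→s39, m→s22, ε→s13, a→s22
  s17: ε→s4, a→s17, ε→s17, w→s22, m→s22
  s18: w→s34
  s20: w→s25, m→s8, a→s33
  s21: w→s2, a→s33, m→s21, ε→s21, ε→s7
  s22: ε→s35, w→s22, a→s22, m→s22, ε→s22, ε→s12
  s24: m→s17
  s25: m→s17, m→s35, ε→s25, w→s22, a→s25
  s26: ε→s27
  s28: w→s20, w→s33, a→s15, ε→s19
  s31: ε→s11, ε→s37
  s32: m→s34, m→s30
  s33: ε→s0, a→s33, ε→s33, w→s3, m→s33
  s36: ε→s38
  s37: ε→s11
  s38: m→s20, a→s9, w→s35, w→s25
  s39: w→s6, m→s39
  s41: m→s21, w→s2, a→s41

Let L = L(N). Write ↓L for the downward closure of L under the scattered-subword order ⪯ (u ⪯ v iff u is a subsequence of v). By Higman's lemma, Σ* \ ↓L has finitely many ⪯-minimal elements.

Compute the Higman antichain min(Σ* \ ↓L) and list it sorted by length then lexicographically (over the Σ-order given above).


A = [ww, wmm, maw, aawa].

|Q|=42, |F|=14, |δ|=105 (37 ε).
min D↑ (11 st, q0=0, F={4}): 0:w→1,a→2,m→3 1:w→4,a→1,m→5 2:w→1,a→6,m→3 3:w→1,a→7,m→3 4:w→4,a→4,m→4 5:w→4,a→5,m→4 6:w→8,a→6,m→9 7:w→4,a→7,m→7 8:w→4,a→4,m→10 9:w→8,a→7,m→9 10:w→4,a→4,m→4 (ε-aug+det+¬).
'ww': run [28, 19, 8] end={s11,s12,s18,s22,s34,s35,s37,s6} rej; 2/2 deletions ∈↓L.
'wmm': run [28, 19, 16, 9] end={s11,s12,s18,s22,s34,s35,s37,s39,s6} rej; 3/3 deletions ∈↓L.
'maw': run [28, 24, 14, 6] end={s12,s18,s22,s3,s34,s35} rej; 3/3 single-dels accept.
'aawa': |S_i|=[28, 27, 23, 14, 5] end={s11,s12,s22,s35,s37} — reject; 4/4 single-dels accept.
4 words, ⪯-incomp.
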